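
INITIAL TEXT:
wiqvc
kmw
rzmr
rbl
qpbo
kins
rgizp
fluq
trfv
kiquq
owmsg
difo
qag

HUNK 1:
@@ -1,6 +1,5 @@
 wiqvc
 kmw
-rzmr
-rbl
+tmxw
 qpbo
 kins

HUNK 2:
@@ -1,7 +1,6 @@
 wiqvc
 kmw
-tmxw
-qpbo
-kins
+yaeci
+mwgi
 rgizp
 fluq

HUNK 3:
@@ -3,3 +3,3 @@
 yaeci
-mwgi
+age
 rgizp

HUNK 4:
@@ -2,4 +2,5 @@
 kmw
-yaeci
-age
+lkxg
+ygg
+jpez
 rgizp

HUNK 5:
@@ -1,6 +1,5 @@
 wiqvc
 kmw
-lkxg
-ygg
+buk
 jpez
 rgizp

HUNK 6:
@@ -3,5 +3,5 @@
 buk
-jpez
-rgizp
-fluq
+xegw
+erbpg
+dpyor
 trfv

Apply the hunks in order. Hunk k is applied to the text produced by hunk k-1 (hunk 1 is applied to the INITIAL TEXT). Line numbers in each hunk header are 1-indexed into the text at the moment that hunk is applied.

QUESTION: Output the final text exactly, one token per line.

Hunk 1: at line 1 remove [rzmr,rbl] add [tmxw] -> 12 lines: wiqvc kmw tmxw qpbo kins rgizp fluq trfv kiquq owmsg difo qag
Hunk 2: at line 1 remove [tmxw,qpbo,kins] add [yaeci,mwgi] -> 11 lines: wiqvc kmw yaeci mwgi rgizp fluq trfv kiquq owmsg difo qag
Hunk 3: at line 3 remove [mwgi] add [age] -> 11 lines: wiqvc kmw yaeci age rgizp fluq trfv kiquq owmsg difo qag
Hunk 4: at line 2 remove [yaeci,age] add [lkxg,ygg,jpez] -> 12 lines: wiqvc kmw lkxg ygg jpez rgizp fluq trfv kiquq owmsg difo qag
Hunk 5: at line 1 remove [lkxg,ygg] add [buk] -> 11 lines: wiqvc kmw buk jpez rgizp fluq trfv kiquq owmsg difo qag
Hunk 6: at line 3 remove [jpez,rgizp,fluq] add [xegw,erbpg,dpyor] -> 11 lines: wiqvc kmw buk xegw erbpg dpyor trfv kiquq owmsg difo qag

Answer: wiqvc
kmw
buk
xegw
erbpg
dpyor
trfv
kiquq
owmsg
difo
qag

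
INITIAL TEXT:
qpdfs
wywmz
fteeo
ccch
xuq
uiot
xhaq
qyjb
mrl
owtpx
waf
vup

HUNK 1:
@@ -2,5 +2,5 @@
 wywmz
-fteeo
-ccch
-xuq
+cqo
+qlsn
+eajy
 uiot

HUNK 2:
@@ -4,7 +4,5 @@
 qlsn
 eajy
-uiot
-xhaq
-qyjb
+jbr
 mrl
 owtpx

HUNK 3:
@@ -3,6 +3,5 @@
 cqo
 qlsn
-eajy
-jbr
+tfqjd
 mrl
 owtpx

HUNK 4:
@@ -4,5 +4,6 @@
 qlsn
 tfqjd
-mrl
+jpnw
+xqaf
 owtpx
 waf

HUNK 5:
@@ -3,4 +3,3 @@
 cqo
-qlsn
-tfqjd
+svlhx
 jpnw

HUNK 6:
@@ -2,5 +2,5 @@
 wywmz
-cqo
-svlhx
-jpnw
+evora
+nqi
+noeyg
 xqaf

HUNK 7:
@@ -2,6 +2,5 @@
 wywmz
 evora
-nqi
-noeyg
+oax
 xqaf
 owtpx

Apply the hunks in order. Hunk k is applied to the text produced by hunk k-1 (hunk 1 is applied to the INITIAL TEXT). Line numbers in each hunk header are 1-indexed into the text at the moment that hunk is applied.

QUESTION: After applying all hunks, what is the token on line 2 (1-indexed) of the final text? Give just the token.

Hunk 1: at line 2 remove [fteeo,ccch,xuq] add [cqo,qlsn,eajy] -> 12 lines: qpdfs wywmz cqo qlsn eajy uiot xhaq qyjb mrl owtpx waf vup
Hunk 2: at line 4 remove [uiot,xhaq,qyjb] add [jbr] -> 10 lines: qpdfs wywmz cqo qlsn eajy jbr mrl owtpx waf vup
Hunk 3: at line 3 remove [eajy,jbr] add [tfqjd] -> 9 lines: qpdfs wywmz cqo qlsn tfqjd mrl owtpx waf vup
Hunk 4: at line 4 remove [mrl] add [jpnw,xqaf] -> 10 lines: qpdfs wywmz cqo qlsn tfqjd jpnw xqaf owtpx waf vup
Hunk 5: at line 3 remove [qlsn,tfqjd] add [svlhx] -> 9 lines: qpdfs wywmz cqo svlhx jpnw xqaf owtpx waf vup
Hunk 6: at line 2 remove [cqo,svlhx,jpnw] add [evora,nqi,noeyg] -> 9 lines: qpdfs wywmz evora nqi noeyg xqaf owtpx waf vup
Hunk 7: at line 2 remove [nqi,noeyg] add [oax] -> 8 lines: qpdfs wywmz evora oax xqaf owtpx waf vup
Final line 2: wywmz

Answer: wywmz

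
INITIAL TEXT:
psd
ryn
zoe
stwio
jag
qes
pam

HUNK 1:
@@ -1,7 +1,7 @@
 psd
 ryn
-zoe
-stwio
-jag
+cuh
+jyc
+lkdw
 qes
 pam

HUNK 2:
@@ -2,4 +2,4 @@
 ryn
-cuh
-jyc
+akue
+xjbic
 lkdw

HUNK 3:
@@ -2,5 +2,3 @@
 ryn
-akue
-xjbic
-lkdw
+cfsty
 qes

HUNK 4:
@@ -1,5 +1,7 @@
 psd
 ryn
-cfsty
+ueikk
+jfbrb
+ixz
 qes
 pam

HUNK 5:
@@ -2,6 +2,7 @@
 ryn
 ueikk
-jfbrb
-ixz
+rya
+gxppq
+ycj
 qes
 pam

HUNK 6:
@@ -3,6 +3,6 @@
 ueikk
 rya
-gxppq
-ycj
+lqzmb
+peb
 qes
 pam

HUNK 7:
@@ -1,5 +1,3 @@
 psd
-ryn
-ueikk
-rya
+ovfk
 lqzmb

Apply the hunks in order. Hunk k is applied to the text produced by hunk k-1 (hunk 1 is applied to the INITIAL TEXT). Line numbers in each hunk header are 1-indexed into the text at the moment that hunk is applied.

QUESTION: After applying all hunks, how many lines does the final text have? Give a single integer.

Answer: 6

Derivation:
Hunk 1: at line 1 remove [zoe,stwio,jag] add [cuh,jyc,lkdw] -> 7 lines: psd ryn cuh jyc lkdw qes pam
Hunk 2: at line 2 remove [cuh,jyc] add [akue,xjbic] -> 7 lines: psd ryn akue xjbic lkdw qes pam
Hunk 3: at line 2 remove [akue,xjbic,lkdw] add [cfsty] -> 5 lines: psd ryn cfsty qes pam
Hunk 4: at line 1 remove [cfsty] add [ueikk,jfbrb,ixz] -> 7 lines: psd ryn ueikk jfbrb ixz qes pam
Hunk 5: at line 2 remove [jfbrb,ixz] add [rya,gxppq,ycj] -> 8 lines: psd ryn ueikk rya gxppq ycj qes pam
Hunk 6: at line 3 remove [gxppq,ycj] add [lqzmb,peb] -> 8 lines: psd ryn ueikk rya lqzmb peb qes pam
Hunk 7: at line 1 remove [ryn,ueikk,rya] add [ovfk] -> 6 lines: psd ovfk lqzmb peb qes pam
Final line count: 6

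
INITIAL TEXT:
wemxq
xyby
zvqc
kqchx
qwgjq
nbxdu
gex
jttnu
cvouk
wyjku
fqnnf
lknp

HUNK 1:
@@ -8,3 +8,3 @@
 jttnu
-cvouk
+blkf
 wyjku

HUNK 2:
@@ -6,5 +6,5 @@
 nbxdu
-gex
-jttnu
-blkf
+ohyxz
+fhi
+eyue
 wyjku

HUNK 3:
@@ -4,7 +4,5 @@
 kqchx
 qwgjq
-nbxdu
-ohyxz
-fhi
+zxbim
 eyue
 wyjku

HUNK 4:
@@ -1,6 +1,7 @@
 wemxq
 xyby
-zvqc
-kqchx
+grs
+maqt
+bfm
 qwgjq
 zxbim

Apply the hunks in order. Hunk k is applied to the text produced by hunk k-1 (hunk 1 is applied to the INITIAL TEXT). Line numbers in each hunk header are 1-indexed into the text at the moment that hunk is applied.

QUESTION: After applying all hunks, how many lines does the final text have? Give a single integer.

Hunk 1: at line 8 remove [cvouk] add [blkf] -> 12 lines: wemxq xyby zvqc kqchx qwgjq nbxdu gex jttnu blkf wyjku fqnnf lknp
Hunk 2: at line 6 remove [gex,jttnu,blkf] add [ohyxz,fhi,eyue] -> 12 lines: wemxq xyby zvqc kqchx qwgjq nbxdu ohyxz fhi eyue wyjku fqnnf lknp
Hunk 3: at line 4 remove [nbxdu,ohyxz,fhi] add [zxbim] -> 10 lines: wemxq xyby zvqc kqchx qwgjq zxbim eyue wyjku fqnnf lknp
Hunk 4: at line 1 remove [zvqc,kqchx] add [grs,maqt,bfm] -> 11 lines: wemxq xyby grs maqt bfm qwgjq zxbim eyue wyjku fqnnf lknp
Final line count: 11

Answer: 11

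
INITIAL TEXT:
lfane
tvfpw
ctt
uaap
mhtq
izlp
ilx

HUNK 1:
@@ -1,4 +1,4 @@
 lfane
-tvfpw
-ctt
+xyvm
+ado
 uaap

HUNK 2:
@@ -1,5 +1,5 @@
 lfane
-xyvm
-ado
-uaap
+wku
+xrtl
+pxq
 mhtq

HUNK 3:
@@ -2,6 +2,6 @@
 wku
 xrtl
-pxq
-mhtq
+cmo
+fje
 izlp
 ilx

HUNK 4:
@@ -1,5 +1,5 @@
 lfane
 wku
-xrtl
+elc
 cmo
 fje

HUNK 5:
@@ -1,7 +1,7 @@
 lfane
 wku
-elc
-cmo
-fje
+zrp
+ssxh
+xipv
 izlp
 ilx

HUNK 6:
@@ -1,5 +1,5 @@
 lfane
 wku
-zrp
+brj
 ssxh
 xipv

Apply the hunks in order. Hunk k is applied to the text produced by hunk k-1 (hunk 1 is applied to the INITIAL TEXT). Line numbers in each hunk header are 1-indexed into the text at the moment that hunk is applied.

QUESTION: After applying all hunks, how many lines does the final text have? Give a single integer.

Answer: 7

Derivation:
Hunk 1: at line 1 remove [tvfpw,ctt] add [xyvm,ado] -> 7 lines: lfane xyvm ado uaap mhtq izlp ilx
Hunk 2: at line 1 remove [xyvm,ado,uaap] add [wku,xrtl,pxq] -> 7 lines: lfane wku xrtl pxq mhtq izlp ilx
Hunk 3: at line 2 remove [pxq,mhtq] add [cmo,fje] -> 7 lines: lfane wku xrtl cmo fje izlp ilx
Hunk 4: at line 1 remove [xrtl] add [elc] -> 7 lines: lfane wku elc cmo fje izlp ilx
Hunk 5: at line 1 remove [elc,cmo,fje] add [zrp,ssxh,xipv] -> 7 lines: lfane wku zrp ssxh xipv izlp ilx
Hunk 6: at line 1 remove [zrp] add [brj] -> 7 lines: lfane wku brj ssxh xipv izlp ilx
Final line count: 7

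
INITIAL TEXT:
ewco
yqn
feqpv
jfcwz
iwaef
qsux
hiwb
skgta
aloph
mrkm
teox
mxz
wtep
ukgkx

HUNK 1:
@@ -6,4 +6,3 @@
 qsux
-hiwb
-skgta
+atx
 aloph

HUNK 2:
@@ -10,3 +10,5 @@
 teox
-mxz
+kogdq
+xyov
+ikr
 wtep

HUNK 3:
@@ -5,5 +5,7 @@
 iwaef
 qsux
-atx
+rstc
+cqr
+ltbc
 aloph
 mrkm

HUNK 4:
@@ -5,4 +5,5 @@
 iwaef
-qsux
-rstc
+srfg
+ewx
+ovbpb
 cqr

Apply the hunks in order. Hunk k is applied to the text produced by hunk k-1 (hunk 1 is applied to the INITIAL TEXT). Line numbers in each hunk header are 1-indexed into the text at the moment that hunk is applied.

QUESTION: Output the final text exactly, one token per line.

Answer: ewco
yqn
feqpv
jfcwz
iwaef
srfg
ewx
ovbpb
cqr
ltbc
aloph
mrkm
teox
kogdq
xyov
ikr
wtep
ukgkx

Derivation:
Hunk 1: at line 6 remove [hiwb,skgta] add [atx] -> 13 lines: ewco yqn feqpv jfcwz iwaef qsux atx aloph mrkm teox mxz wtep ukgkx
Hunk 2: at line 10 remove [mxz] add [kogdq,xyov,ikr] -> 15 lines: ewco yqn feqpv jfcwz iwaef qsux atx aloph mrkm teox kogdq xyov ikr wtep ukgkx
Hunk 3: at line 5 remove [atx] add [rstc,cqr,ltbc] -> 17 lines: ewco yqn feqpv jfcwz iwaef qsux rstc cqr ltbc aloph mrkm teox kogdq xyov ikr wtep ukgkx
Hunk 4: at line 5 remove [qsux,rstc] add [srfg,ewx,ovbpb] -> 18 lines: ewco yqn feqpv jfcwz iwaef srfg ewx ovbpb cqr ltbc aloph mrkm teox kogdq xyov ikr wtep ukgkx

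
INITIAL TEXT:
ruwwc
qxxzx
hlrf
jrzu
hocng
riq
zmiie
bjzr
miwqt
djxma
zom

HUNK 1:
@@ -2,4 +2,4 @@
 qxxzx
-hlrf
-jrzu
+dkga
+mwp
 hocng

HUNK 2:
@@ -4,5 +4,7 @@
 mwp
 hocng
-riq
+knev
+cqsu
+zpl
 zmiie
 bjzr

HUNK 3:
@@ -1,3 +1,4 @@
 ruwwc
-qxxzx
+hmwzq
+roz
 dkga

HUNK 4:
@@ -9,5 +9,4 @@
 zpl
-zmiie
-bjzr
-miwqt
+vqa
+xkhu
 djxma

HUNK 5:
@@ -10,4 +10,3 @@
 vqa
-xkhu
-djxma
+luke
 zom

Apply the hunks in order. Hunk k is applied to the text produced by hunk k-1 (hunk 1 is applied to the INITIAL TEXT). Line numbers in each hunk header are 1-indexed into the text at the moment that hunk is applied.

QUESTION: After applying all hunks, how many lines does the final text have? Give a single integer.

Hunk 1: at line 2 remove [hlrf,jrzu] add [dkga,mwp] -> 11 lines: ruwwc qxxzx dkga mwp hocng riq zmiie bjzr miwqt djxma zom
Hunk 2: at line 4 remove [riq] add [knev,cqsu,zpl] -> 13 lines: ruwwc qxxzx dkga mwp hocng knev cqsu zpl zmiie bjzr miwqt djxma zom
Hunk 3: at line 1 remove [qxxzx] add [hmwzq,roz] -> 14 lines: ruwwc hmwzq roz dkga mwp hocng knev cqsu zpl zmiie bjzr miwqt djxma zom
Hunk 4: at line 9 remove [zmiie,bjzr,miwqt] add [vqa,xkhu] -> 13 lines: ruwwc hmwzq roz dkga mwp hocng knev cqsu zpl vqa xkhu djxma zom
Hunk 5: at line 10 remove [xkhu,djxma] add [luke] -> 12 lines: ruwwc hmwzq roz dkga mwp hocng knev cqsu zpl vqa luke zom
Final line count: 12

Answer: 12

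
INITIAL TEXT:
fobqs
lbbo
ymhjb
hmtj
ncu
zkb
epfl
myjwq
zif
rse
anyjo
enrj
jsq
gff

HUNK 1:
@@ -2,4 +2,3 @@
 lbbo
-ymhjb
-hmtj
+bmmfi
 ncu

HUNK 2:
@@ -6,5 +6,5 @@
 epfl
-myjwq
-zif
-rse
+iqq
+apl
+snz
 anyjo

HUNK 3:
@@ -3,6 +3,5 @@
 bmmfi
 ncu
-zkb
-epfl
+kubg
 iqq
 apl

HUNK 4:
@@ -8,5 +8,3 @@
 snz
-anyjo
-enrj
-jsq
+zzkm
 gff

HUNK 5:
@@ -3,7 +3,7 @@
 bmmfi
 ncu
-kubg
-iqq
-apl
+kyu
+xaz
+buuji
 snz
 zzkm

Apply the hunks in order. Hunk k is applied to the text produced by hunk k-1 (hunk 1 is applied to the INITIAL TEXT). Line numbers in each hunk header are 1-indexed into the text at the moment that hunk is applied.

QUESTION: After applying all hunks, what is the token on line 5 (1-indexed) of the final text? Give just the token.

Hunk 1: at line 2 remove [ymhjb,hmtj] add [bmmfi] -> 13 lines: fobqs lbbo bmmfi ncu zkb epfl myjwq zif rse anyjo enrj jsq gff
Hunk 2: at line 6 remove [myjwq,zif,rse] add [iqq,apl,snz] -> 13 lines: fobqs lbbo bmmfi ncu zkb epfl iqq apl snz anyjo enrj jsq gff
Hunk 3: at line 3 remove [zkb,epfl] add [kubg] -> 12 lines: fobqs lbbo bmmfi ncu kubg iqq apl snz anyjo enrj jsq gff
Hunk 4: at line 8 remove [anyjo,enrj,jsq] add [zzkm] -> 10 lines: fobqs lbbo bmmfi ncu kubg iqq apl snz zzkm gff
Hunk 5: at line 3 remove [kubg,iqq,apl] add [kyu,xaz,buuji] -> 10 lines: fobqs lbbo bmmfi ncu kyu xaz buuji snz zzkm gff
Final line 5: kyu

Answer: kyu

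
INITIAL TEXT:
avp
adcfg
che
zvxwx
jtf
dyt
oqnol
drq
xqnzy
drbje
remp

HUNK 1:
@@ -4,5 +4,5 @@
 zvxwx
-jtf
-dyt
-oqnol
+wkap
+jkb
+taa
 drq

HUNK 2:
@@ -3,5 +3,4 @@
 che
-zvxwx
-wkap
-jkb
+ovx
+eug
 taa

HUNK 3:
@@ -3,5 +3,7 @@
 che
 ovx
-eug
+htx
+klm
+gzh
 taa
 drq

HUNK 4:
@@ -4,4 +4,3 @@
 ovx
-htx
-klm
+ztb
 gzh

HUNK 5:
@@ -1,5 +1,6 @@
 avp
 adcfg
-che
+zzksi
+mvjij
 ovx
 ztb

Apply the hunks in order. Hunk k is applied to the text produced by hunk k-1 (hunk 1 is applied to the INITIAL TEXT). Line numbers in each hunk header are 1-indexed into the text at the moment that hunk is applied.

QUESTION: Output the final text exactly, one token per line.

Answer: avp
adcfg
zzksi
mvjij
ovx
ztb
gzh
taa
drq
xqnzy
drbje
remp

Derivation:
Hunk 1: at line 4 remove [jtf,dyt,oqnol] add [wkap,jkb,taa] -> 11 lines: avp adcfg che zvxwx wkap jkb taa drq xqnzy drbje remp
Hunk 2: at line 3 remove [zvxwx,wkap,jkb] add [ovx,eug] -> 10 lines: avp adcfg che ovx eug taa drq xqnzy drbje remp
Hunk 3: at line 3 remove [eug] add [htx,klm,gzh] -> 12 lines: avp adcfg che ovx htx klm gzh taa drq xqnzy drbje remp
Hunk 4: at line 4 remove [htx,klm] add [ztb] -> 11 lines: avp adcfg che ovx ztb gzh taa drq xqnzy drbje remp
Hunk 5: at line 1 remove [che] add [zzksi,mvjij] -> 12 lines: avp adcfg zzksi mvjij ovx ztb gzh taa drq xqnzy drbje remp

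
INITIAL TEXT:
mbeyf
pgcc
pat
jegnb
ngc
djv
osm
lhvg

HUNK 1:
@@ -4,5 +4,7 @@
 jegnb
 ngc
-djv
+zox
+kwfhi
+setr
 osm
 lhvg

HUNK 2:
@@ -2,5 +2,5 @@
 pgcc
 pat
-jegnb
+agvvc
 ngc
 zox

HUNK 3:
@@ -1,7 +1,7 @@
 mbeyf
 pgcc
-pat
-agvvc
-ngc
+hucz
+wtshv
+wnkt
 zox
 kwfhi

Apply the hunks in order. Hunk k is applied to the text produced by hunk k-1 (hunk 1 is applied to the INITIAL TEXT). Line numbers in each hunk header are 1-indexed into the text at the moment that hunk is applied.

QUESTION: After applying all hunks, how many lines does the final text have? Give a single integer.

Answer: 10

Derivation:
Hunk 1: at line 4 remove [djv] add [zox,kwfhi,setr] -> 10 lines: mbeyf pgcc pat jegnb ngc zox kwfhi setr osm lhvg
Hunk 2: at line 2 remove [jegnb] add [agvvc] -> 10 lines: mbeyf pgcc pat agvvc ngc zox kwfhi setr osm lhvg
Hunk 3: at line 1 remove [pat,agvvc,ngc] add [hucz,wtshv,wnkt] -> 10 lines: mbeyf pgcc hucz wtshv wnkt zox kwfhi setr osm lhvg
Final line count: 10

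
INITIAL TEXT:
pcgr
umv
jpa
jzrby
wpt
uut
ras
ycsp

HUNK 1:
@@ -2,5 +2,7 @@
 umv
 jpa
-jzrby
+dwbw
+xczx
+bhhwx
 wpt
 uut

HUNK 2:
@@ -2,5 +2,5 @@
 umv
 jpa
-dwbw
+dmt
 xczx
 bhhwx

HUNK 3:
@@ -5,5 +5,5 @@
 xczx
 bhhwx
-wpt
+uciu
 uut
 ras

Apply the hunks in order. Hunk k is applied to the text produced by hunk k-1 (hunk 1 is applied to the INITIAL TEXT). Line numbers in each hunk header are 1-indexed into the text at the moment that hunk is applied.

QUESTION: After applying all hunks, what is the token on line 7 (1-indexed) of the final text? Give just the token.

Answer: uciu

Derivation:
Hunk 1: at line 2 remove [jzrby] add [dwbw,xczx,bhhwx] -> 10 lines: pcgr umv jpa dwbw xczx bhhwx wpt uut ras ycsp
Hunk 2: at line 2 remove [dwbw] add [dmt] -> 10 lines: pcgr umv jpa dmt xczx bhhwx wpt uut ras ycsp
Hunk 3: at line 5 remove [wpt] add [uciu] -> 10 lines: pcgr umv jpa dmt xczx bhhwx uciu uut ras ycsp
Final line 7: uciu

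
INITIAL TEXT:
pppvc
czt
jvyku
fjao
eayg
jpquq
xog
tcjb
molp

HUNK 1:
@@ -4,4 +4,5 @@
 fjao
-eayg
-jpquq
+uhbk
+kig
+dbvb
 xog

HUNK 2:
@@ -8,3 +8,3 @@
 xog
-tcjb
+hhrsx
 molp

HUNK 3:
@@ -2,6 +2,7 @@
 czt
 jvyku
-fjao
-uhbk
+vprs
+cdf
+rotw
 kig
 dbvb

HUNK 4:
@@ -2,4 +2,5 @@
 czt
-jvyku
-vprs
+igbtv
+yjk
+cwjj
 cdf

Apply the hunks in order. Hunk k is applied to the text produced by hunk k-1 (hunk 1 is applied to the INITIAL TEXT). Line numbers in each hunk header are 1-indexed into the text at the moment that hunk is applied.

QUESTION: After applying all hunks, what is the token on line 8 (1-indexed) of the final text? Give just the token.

Hunk 1: at line 4 remove [eayg,jpquq] add [uhbk,kig,dbvb] -> 10 lines: pppvc czt jvyku fjao uhbk kig dbvb xog tcjb molp
Hunk 2: at line 8 remove [tcjb] add [hhrsx] -> 10 lines: pppvc czt jvyku fjao uhbk kig dbvb xog hhrsx molp
Hunk 3: at line 2 remove [fjao,uhbk] add [vprs,cdf,rotw] -> 11 lines: pppvc czt jvyku vprs cdf rotw kig dbvb xog hhrsx molp
Hunk 4: at line 2 remove [jvyku,vprs] add [igbtv,yjk,cwjj] -> 12 lines: pppvc czt igbtv yjk cwjj cdf rotw kig dbvb xog hhrsx molp
Final line 8: kig

Answer: kig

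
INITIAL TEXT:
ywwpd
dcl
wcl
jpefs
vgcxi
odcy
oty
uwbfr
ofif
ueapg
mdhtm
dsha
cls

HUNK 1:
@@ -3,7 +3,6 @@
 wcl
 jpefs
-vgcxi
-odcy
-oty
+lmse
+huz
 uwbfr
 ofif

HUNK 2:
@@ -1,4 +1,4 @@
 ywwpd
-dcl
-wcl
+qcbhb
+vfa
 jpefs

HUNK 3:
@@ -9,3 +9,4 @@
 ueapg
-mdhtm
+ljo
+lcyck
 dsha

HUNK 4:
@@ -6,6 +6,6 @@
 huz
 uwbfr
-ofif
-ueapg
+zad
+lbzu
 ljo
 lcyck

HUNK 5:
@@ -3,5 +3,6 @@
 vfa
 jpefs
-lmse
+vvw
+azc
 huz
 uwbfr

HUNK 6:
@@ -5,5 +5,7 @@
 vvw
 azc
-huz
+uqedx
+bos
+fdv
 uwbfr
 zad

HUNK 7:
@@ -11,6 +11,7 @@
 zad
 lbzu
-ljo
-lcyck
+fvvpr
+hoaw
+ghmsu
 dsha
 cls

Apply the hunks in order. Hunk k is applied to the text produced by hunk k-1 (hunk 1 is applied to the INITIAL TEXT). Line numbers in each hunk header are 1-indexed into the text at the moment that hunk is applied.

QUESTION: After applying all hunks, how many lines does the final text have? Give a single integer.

Hunk 1: at line 3 remove [vgcxi,odcy,oty] add [lmse,huz] -> 12 lines: ywwpd dcl wcl jpefs lmse huz uwbfr ofif ueapg mdhtm dsha cls
Hunk 2: at line 1 remove [dcl,wcl] add [qcbhb,vfa] -> 12 lines: ywwpd qcbhb vfa jpefs lmse huz uwbfr ofif ueapg mdhtm dsha cls
Hunk 3: at line 9 remove [mdhtm] add [ljo,lcyck] -> 13 lines: ywwpd qcbhb vfa jpefs lmse huz uwbfr ofif ueapg ljo lcyck dsha cls
Hunk 4: at line 6 remove [ofif,ueapg] add [zad,lbzu] -> 13 lines: ywwpd qcbhb vfa jpefs lmse huz uwbfr zad lbzu ljo lcyck dsha cls
Hunk 5: at line 3 remove [lmse] add [vvw,azc] -> 14 lines: ywwpd qcbhb vfa jpefs vvw azc huz uwbfr zad lbzu ljo lcyck dsha cls
Hunk 6: at line 5 remove [huz] add [uqedx,bos,fdv] -> 16 lines: ywwpd qcbhb vfa jpefs vvw azc uqedx bos fdv uwbfr zad lbzu ljo lcyck dsha cls
Hunk 7: at line 11 remove [ljo,lcyck] add [fvvpr,hoaw,ghmsu] -> 17 lines: ywwpd qcbhb vfa jpefs vvw azc uqedx bos fdv uwbfr zad lbzu fvvpr hoaw ghmsu dsha cls
Final line count: 17

Answer: 17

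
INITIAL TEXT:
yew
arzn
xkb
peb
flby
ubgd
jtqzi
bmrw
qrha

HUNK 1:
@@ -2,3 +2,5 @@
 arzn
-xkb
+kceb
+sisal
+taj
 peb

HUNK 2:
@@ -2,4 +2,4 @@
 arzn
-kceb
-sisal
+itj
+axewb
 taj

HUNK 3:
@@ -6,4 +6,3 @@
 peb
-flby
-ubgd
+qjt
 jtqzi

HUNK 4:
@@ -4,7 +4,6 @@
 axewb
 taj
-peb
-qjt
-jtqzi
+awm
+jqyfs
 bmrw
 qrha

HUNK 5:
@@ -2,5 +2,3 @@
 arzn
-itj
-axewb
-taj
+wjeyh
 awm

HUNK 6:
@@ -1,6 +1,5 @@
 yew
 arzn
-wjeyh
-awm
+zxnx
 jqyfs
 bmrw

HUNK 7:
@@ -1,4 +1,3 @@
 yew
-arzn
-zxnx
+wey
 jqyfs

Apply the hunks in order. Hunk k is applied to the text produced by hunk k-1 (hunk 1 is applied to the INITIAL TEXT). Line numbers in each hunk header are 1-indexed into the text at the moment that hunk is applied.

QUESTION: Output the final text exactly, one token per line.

Answer: yew
wey
jqyfs
bmrw
qrha

Derivation:
Hunk 1: at line 2 remove [xkb] add [kceb,sisal,taj] -> 11 lines: yew arzn kceb sisal taj peb flby ubgd jtqzi bmrw qrha
Hunk 2: at line 2 remove [kceb,sisal] add [itj,axewb] -> 11 lines: yew arzn itj axewb taj peb flby ubgd jtqzi bmrw qrha
Hunk 3: at line 6 remove [flby,ubgd] add [qjt] -> 10 lines: yew arzn itj axewb taj peb qjt jtqzi bmrw qrha
Hunk 4: at line 4 remove [peb,qjt,jtqzi] add [awm,jqyfs] -> 9 lines: yew arzn itj axewb taj awm jqyfs bmrw qrha
Hunk 5: at line 2 remove [itj,axewb,taj] add [wjeyh] -> 7 lines: yew arzn wjeyh awm jqyfs bmrw qrha
Hunk 6: at line 1 remove [wjeyh,awm] add [zxnx] -> 6 lines: yew arzn zxnx jqyfs bmrw qrha
Hunk 7: at line 1 remove [arzn,zxnx] add [wey] -> 5 lines: yew wey jqyfs bmrw qrha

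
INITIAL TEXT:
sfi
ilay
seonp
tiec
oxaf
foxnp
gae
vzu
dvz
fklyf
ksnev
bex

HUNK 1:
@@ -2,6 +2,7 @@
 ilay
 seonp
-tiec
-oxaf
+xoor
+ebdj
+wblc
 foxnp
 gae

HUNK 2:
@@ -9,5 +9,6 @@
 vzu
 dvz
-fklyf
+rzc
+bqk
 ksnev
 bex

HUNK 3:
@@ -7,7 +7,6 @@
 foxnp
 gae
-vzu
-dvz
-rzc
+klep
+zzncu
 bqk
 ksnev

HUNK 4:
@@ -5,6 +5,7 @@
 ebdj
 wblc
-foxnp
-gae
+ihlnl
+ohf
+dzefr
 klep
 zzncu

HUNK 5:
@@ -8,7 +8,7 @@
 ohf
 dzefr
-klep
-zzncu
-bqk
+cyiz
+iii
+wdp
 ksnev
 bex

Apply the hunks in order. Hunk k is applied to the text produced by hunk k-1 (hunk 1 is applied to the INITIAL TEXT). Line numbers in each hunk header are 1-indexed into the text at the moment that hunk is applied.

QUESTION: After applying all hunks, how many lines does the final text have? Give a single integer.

Hunk 1: at line 2 remove [tiec,oxaf] add [xoor,ebdj,wblc] -> 13 lines: sfi ilay seonp xoor ebdj wblc foxnp gae vzu dvz fklyf ksnev bex
Hunk 2: at line 9 remove [fklyf] add [rzc,bqk] -> 14 lines: sfi ilay seonp xoor ebdj wblc foxnp gae vzu dvz rzc bqk ksnev bex
Hunk 3: at line 7 remove [vzu,dvz,rzc] add [klep,zzncu] -> 13 lines: sfi ilay seonp xoor ebdj wblc foxnp gae klep zzncu bqk ksnev bex
Hunk 4: at line 5 remove [foxnp,gae] add [ihlnl,ohf,dzefr] -> 14 lines: sfi ilay seonp xoor ebdj wblc ihlnl ohf dzefr klep zzncu bqk ksnev bex
Hunk 5: at line 8 remove [klep,zzncu,bqk] add [cyiz,iii,wdp] -> 14 lines: sfi ilay seonp xoor ebdj wblc ihlnl ohf dzefr cyiz iii wdp ksnev bex
Final line count: 14

Answer: 14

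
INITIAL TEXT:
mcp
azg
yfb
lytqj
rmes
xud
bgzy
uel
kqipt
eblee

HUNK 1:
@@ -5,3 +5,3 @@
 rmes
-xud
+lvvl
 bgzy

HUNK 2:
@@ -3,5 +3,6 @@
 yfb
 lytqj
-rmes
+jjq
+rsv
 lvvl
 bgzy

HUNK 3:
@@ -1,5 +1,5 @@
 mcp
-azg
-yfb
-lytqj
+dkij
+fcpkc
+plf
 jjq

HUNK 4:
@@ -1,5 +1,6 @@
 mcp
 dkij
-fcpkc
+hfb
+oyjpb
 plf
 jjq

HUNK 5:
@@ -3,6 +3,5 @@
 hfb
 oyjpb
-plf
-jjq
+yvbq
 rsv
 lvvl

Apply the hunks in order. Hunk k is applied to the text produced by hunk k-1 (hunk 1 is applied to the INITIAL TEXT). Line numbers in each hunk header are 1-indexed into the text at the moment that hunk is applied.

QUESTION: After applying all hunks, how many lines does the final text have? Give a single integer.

Answer: 11

Derivation:
Hunk 1: at line 5 remove [xud] add [lvvl] -> 10 lines: mcp azg yfb lytqj rmes lvvl bgzy uel kqipt eblee
Hunk 2: at line 3 remove [rmes] add [jjq,rsv] -> 11 lines: mcp azg yfb lytqj jjq rsv lvvl bgzy uel kqipt eblee
Hunk 3: at line 1 remove [azg,yfb,lytqj] add [dkij,fcpkc,plf] -> 11 lines: mcp dkij fcpkc plf jjq rsv lvvl bgzy uel kqipt eblee
Hunk 4: at line 1 remove [fcpkc] add [hfb,oyjpb] -> 12 lines: mcp dkij hfb oyjpb plf jjq rsv lvvl bgzy uel kqipt eblee
Hunk 5: at line 3 remove [plf,jjq] add [yvbq] -> 11 lines: mcp dkij hfb oyjpb yvbq rsv lvvl bgzy uel kqipt eblee
Final line count: 11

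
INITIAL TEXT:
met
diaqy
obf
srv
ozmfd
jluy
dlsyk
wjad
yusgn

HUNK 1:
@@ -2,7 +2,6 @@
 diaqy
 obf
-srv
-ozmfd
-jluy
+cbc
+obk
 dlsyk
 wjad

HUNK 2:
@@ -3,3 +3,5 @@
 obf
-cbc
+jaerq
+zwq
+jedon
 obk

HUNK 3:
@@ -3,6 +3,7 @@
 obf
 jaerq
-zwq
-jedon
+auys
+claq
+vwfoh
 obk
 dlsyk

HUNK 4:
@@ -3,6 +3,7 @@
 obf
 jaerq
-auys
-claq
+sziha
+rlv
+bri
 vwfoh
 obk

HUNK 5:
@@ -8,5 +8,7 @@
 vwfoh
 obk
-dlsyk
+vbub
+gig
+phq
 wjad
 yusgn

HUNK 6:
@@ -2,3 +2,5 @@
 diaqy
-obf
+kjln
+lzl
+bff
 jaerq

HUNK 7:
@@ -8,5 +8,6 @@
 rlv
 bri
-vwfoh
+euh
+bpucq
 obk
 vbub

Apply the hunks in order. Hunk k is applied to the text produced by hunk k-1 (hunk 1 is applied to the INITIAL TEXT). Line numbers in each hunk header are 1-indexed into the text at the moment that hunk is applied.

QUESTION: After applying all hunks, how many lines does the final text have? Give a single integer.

Answer: 17

Derivation:
Hunk 1: at line 2 remove [srv,ozmfd,jluy] add [cbc,obk] -> 8 lines: met diaqy obf cbc obk dlsyk wjad yusgn
Hunk 2: at line 3 remove [cbc] add [jaerq,zwq,jedon] -> 10 lines: met diaqy obf jaerq zwq jedon obk dlsyk wjad yusgn
Hunk 3: at line 3 remove [zwq,jedon] add [auys,claq,vwfoh] -> 11 lines: met diaqy obf jaerq auys claq vwfoh obk dlsyk wjad yusgn
Hunk 4: at line 3 remove [auys,claq] add [sziha,rlv,bri] -> 12 lines: met diaqy obf jaerq sziha rlv bri vwfoh obk dlsyk wjad yusgn
Hunk 5: at line 8 remove [dlsyk] add [vbub,gig,phq] -> 14 lines: met diaqy obf jaerq sziha rlv bri vwfoh obk vbub gig phq wjad yusgn
Hunk 6: at line 2 remove [obf] add [kjln,lzl,bff] -> 16 lines: met diaqy kjln lzl bff jaerq sziha rlv bri vwfoh obk vbub gig phq wjad yusgn
Hunk 7: at line 8 remove [vwfoh] add [euh,bpucq] -> 17 lines: met diaqy kjln lzl bff jaerq sziha rlv bri euh bpucq obk vbub gig phq wjad yusgn
Final line count: 17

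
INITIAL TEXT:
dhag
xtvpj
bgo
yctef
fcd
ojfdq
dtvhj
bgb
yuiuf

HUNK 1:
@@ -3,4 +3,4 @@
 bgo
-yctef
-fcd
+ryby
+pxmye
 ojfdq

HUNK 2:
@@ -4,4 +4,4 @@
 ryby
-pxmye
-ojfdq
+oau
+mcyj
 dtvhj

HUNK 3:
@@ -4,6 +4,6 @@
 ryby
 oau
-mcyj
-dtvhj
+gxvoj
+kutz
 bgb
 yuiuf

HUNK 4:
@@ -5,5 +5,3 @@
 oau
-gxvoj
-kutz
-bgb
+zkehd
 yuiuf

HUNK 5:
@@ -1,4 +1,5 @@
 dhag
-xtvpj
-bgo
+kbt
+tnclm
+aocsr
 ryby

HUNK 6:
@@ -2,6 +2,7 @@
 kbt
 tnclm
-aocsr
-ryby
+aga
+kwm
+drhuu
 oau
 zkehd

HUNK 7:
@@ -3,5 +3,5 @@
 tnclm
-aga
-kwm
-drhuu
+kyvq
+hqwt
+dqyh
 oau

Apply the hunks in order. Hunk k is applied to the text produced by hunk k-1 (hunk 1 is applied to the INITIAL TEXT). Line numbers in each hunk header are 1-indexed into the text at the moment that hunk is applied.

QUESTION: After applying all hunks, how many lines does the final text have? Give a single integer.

Hunk 1: at line 3 remove [yctef,fcd] add [ryby,pxmye] -> 9 lines: dhag xtvpj bgo ryby pxmye ojfdq dtvhj bgb yuiuf
Hunk 2: at line 4 remove [pxmye,ojfdq] add [oau,mcyj] -> 9 lines: dhag xtvpj bgo ryby oau mcyj dtvhj bgb yuiuf
Hunk 3: at line 4 remove [mcyj,dtvhj] add [gxvoj,kutz] -> 9 lines: dhag xtvpj bgo ryby oau gxvoj kutz bgb yuiuf
Hunk 4: at line 5 remove [gxvoj,kutz,bgb] add [zkehd] -> 7 lines: dhag xtvpj bgo ryby oau zkehd yuiuf
Hunk 5: at line 1 remove [xtvpj,bgo] add [kbt,tnclm,aocsr] -> 8 lines: dhag kbt tnclm aocsr ryby oau zkehd yuiuf
Hunk 6: at line 2 remove [aocsr,ryby] add [aga,kwm,drhuu] -> 9 lines: dhag kbt tnclm aga kwm drhuu oau zkehd yuiuf
Hunk 7: at line 3 remove [aga,kwm,drhuu] add [kyvq,hqwt,dqyh] -> 9 lines: dhag kbt tnclm kyvq hqwt dqyh oau zkehd yuiuf
Final line count: 9

Answer: 9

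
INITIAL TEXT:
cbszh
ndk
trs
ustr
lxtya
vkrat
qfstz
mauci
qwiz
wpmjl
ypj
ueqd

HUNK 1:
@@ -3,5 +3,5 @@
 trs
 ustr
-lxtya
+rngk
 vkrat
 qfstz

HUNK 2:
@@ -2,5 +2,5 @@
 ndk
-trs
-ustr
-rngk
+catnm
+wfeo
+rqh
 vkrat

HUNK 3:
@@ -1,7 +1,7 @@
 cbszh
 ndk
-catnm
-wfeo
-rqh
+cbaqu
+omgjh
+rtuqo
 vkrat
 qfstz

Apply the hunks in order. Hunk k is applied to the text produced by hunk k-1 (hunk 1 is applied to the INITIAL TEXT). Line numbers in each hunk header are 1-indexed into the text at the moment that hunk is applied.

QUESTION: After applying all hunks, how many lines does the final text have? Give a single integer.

Answer: 12

Derivation:
Hunk 1: at line 3 remove [lxtya] add [rngk] -> 12 lines: cbszh ndk trs ustr rngk vkrat qfstz mauci qwiz wpmjl ypj ueqd
Hunk 2: at line 2 remove [trs,ustr,rngk] add [catnm,wfeo,rqh] -> 12 lines: cbszh ndk catnm wfeo rqh vkrat qfstz mauci qwiz wpmjl ypj ueqd
Hunk 3: at line 1 remove [catnm,wfeo,rqh] add [cbaqu,omgjh,rtuqo] -> 12 lines: cbszh ndk cbaqu omgjh rtuqo vkrat qfstz mauci qwiz wpmjl ypj ueqd
Final line count: 12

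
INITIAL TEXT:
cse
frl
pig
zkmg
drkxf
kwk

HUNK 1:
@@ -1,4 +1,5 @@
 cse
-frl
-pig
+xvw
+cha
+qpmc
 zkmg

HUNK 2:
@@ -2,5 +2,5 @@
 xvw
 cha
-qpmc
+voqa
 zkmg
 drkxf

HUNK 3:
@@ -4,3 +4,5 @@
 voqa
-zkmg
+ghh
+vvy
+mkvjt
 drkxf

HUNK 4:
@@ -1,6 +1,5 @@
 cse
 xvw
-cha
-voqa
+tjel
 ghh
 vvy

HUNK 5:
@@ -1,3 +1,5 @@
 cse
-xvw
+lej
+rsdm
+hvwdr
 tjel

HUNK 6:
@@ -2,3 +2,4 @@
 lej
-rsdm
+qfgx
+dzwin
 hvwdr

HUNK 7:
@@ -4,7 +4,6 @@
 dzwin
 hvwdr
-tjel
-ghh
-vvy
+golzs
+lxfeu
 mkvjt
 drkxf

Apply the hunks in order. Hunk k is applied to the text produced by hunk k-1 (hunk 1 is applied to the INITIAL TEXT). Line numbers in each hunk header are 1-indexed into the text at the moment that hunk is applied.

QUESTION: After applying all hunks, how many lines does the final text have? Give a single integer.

Answer: 10

Derivation:
Hunk 1: at line 1 remove [frl,pig] add [xvw,cha,qpmc] -> 7 lines: cse xvw cha qpmc zkmg drkxf kwk
Hunk 2: at line 2 remove [qpmc] add [voqa] -> 7 lines: cse xvw cha voqa zkmg drkxf kwk
Hunk 3: at line 4 remove [zkmg] add [ghh,vvy,mkvjt] -> 9 lines: cse xvw cha voqa ghh vvy mkvjt drkxf kwk
Hunk 4: at line 1 remove [cha,voqa] add [tjel] -> 8 lines: cse xvw tjel ghh vvy mkvjt drkxf kwk
Hunk 5: at line 1 remove [xvw] add [lej,rsdm,hvwdr] -> 10 lines: cse lej rsdm hvwdr tjel ghh vvy mkvjt drkxf kwk
Hunk 6: at line 2 remove [rsdm] add [qfgx,dzwin] -> 11 lines: cse lej qfgx dzwin hvwdr tjel ghh vvy mkvjt drkxf kwk
Hunk 7: at line 4 remove [tjel,ghh,vvy] add [golzs,lxfeu] -> 10 lines: cse lej qfgx dzwin hvwdr golzs lxfeu mkvjt drkxf kwk
Final line count: 10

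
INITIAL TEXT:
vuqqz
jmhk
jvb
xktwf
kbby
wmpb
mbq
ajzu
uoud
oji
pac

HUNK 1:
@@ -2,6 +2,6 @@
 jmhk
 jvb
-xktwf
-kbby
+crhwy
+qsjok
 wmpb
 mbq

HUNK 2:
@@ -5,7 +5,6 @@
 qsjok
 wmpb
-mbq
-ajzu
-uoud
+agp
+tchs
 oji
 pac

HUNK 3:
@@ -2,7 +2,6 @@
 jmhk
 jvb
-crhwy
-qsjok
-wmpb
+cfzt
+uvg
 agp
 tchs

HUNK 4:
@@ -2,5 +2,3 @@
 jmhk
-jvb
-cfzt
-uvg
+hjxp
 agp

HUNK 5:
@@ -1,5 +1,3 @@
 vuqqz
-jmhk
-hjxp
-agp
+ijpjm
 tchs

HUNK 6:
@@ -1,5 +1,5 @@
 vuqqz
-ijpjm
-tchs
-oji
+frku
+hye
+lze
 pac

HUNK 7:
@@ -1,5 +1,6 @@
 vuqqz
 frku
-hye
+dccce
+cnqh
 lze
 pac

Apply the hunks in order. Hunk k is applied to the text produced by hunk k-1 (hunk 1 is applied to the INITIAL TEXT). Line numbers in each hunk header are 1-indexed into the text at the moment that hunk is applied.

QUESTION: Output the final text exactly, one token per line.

Hunk 1: at line 2 remove [xktwf,kbby] add [crhwy,qsjok] -> 11 lines: vuqqz jmhk jvb crhwy qsjok wmpb mbq ajzu uoud oji pac
Hunk 2: at line 5 remove [mbq,ajzu,uoud] add [agp,tchs] -> 10 lines: vuqqz jmhk jvb crhwy qsjok wmpb agp tchs oji pac
Hunk 3: at line 2 remove [crhwy,qsjok,wmpb] add [cfzt,uvg] -> 9 lines: vuqqz jmhk jvb cfzt uvg agp tchs oji pac
Hunk 4: at line 2 remove [jvb,cfzt,uvg] add [hjxp] -> 7 lines: vuqqz jmhk hjxp agp tchs oji pac
Hunk 5: at line 1 remove [jmhk,hjxp,agp] add [ijpjm] -> 5 lines: vuqqz ijpjm tchs oji pac
Hunk 6: at line 1 remove [ijpjm,tchs,oji] add [frku,hye,lze] -> 5 lines: vuqqz frku hye lze pac
Hunk 7: at line 1 remove [hye] add [dccce,cnqh] -> 6 lines: vuqqz frku dccce cnqh lze pac

Answer: vuqqz
frku
dccce
cnqh
lze
pac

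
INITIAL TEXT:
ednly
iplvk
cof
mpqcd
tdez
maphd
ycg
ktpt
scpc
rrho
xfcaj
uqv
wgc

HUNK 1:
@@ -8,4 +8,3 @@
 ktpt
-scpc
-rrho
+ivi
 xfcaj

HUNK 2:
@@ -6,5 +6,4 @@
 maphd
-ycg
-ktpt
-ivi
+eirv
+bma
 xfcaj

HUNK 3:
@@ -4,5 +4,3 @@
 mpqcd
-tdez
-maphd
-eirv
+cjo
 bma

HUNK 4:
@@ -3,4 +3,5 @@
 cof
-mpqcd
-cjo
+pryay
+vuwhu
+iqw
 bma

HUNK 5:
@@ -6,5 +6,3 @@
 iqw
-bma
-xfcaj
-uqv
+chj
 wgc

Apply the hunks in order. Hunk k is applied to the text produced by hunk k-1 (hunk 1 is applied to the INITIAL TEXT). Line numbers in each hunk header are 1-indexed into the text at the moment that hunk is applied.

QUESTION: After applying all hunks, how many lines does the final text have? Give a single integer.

Answer: 8

Derivation:
Hunk 1: at line 8 remove [scpc,rrho] add [ivi] -> 12 lines: ednly iplvk cof mpqcd tdez maphd ycg ktpt ivi xfcaj uqv wgc
Hunk 2: at line 6 remove [ycg,ktpt,ivi] add [eirv,bma] -> 11 lines: ednly iplvk cof mpqcd tdez maphd eirv bma xfcaj uqv wgc
Hunk 3: at line 4 remove [tdez,maphd,eirv] add [cjo] -> 9 lines: ednly iplvk cof mpqcd cjo bma xfcaj uqv wgc
Hunk 4: at line 3 remove [mpqcd,cjo] add [pryay,vuwhu,iqw] -> 10 lines: ednly iplvk cof pryay vuwhu iqw bma xfcaj uqv wgc
Hunk 5: at line 6 remove [bma,xfcaj,uqv] add [chj] -> 8 lines: ednly iplvk cof pryay vuwhu iqw chj wgc
Final line count: 8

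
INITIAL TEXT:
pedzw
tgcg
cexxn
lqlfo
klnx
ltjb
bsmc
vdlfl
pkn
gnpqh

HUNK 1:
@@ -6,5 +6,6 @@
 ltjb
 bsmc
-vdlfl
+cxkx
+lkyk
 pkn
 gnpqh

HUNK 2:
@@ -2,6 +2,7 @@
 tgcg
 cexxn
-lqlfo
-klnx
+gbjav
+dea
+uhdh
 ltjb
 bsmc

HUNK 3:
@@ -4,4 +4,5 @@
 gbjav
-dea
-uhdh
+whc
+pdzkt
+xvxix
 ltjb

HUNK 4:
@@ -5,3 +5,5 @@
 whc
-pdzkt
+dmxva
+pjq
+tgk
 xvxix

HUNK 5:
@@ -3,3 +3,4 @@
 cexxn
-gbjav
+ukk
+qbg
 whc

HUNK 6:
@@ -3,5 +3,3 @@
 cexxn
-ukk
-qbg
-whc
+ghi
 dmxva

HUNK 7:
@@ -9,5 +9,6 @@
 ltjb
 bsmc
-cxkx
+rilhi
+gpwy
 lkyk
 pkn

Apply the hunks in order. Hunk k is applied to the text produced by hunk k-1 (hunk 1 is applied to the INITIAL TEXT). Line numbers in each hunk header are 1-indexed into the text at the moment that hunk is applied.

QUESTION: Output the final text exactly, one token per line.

Hunk 1: at line 6 remove [vdlfl] add [cxkx,lkyk] -> 11 lines: pedzw tgcg cexxn lqlfo klnx ltjb bsmc cxkx lkyk pkn gnpqh
Hunk 2: at line 2 remove [lqlfo,klnx] add [gbjav,dea,uhdh] -> 12 lines: pedzw tgcg cexxn gbjav dea uhdh ltjb bsmc cxkx lkyk pkn gnpqh
Hunk 3: at line 4 remove [dea,uhdh] add [whc,pdzkt,xvxix] -> 13 lines: pedzw tgcg cexxn gbjav whc pdzkt xvxix ltjb bsmc cxkx lkyk pkn gnpqh
Hunk 4: at line 5 remove [pdzkt] add [dmxva,pjq,tgk] -> 15 lines: pedzw tgcg cexxn gbjav whc dmxva pjq tgk xvxix ltjb bsmc cxkx lkyk pkn gnpqh
Hunk 5: at line 3 remove [gbjav] add [ukk,qbg] -> 16 lines: pedzw tgcg cexxn ukk qbg whc dmxva pjq tgk xvxix ltjb bsmc cxkx lkyk pkn gnpqh
Hunk 6: at line 3 remove [ukk,qbg,whc] add [ghi] -> 14 lines: pedzw tgcg cexxn ghi dmxva pjq tgk xvxix ltjb bsmc cxkx lkyk pkn gnpqh
Hunk 7: at line 9 remove [cxkx] add [rilhi,gpwy] -> 15 lines: pedzw tgcg cexxn ghi dmxva pjq tgk xvxix ltjb bsmc rilhi gpwy lkyk pkn gnpqh

Answer: pedzw
tgcg
cexxn
ghi
dmxva
pjq
tgk
xvxix
ltjb
bsmc
rilhi
gpwy
lkyk
pkn
gnpqh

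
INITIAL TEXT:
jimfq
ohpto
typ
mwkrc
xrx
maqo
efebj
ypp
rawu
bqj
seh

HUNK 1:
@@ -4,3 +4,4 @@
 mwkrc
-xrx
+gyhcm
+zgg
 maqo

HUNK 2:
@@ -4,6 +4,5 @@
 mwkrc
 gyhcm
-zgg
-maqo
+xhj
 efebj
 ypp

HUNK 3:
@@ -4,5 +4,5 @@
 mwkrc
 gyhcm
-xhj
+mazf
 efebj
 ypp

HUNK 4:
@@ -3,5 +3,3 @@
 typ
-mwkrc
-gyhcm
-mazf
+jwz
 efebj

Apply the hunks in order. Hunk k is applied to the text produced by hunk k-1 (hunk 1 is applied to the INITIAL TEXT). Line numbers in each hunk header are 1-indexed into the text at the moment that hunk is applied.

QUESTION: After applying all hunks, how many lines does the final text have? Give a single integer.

Hunk 1: at line 4 remove [xrx] add [gyhcm,zgg] -> 12 lines: jimfq ohpto typ mwkrc gyhcm zgg maqo efebj ypp rawu bqj seh
Hunk 2: at line 4 remove [zgg,maqo] add [xhj] -> 11 lines: jimfq ohpto typ mwkrc gyhcm xhj efebj ypp rawu bqj seh
Hunk 3: at line 4 remove [xhj] add [mazf] -> 11 lines: jimfq ohpto typ mwkrc gyhcm mazf efebj ypp rawu bqj seh
Hunk 4: at line 3 remove [mwkrc,gyhcm,mazf] add [jwz] -> 9 lines: jimfq ohpto typ jwz efebj ypp rawu bqj seh
Final line count: 9

Answer: 9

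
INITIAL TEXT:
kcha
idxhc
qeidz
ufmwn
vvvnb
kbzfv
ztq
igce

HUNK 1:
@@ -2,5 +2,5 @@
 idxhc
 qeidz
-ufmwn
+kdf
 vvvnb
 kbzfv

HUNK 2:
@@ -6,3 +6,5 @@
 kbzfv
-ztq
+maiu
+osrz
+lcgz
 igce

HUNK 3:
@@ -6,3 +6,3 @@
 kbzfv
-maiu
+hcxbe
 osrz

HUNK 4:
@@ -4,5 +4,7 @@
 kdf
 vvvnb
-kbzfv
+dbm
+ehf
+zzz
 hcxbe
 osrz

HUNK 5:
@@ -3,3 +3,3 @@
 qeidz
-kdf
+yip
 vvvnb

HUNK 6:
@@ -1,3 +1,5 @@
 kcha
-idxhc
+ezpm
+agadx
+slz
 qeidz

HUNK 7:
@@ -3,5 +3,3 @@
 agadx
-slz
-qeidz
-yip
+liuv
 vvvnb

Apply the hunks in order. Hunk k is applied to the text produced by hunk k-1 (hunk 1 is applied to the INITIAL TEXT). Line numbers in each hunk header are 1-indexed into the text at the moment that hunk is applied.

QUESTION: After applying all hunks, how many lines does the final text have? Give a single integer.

Hunk 1: at line 2 remove [ufmwn] add [kdf] -> 8 lines: kcha idxhc qeidz kdf vvvnb kbzfv ztq igce
Hunk 2: at line 6 remove [ztq] add [maiu,osrz,lcgz] -> 10 lines: kcha idxhc qeidz kdf vvvnb kbzfv maiu osrz lcgz igce
Hunk 3: at line 6 remove [maiu] add [hcxbe] -> 10 lines: kcha idxhc qeidz kdf vvvnb kbzfv hcxbe osrz lcgz igce
Hunk 4: at line 4 remove [kbzfv] add [dbm,ehf,zzz] -> 12 lines: kcha idxhc qeidz kdf vvvnb dbm ehf zzz hcxbe osrz lcgz igce
Hunk 5: at line 3 remove [kdf] add [yip] -> 12 lines: kcha idxhc qeidz yip vvvnb dbm ehf zzz hcxbe osrz lcgz igce
Hunk 6: at line 1 remove [idxhc] add [ezpm,agadx,slz] -> 14 lines: kcha ezpm agadx slz qeidz yip vvvnb dbm ehf zzz hcxbe osrz lcgz igce
Hunk 7: at line 3 remove [slz,qeidz,yip] add [liuv] -> 12 lines: kcha ezpm agadx liuv vvvnb dbm ehf zzz hcxbe osrz lcgz igce
Final line count: 12

Answer: 12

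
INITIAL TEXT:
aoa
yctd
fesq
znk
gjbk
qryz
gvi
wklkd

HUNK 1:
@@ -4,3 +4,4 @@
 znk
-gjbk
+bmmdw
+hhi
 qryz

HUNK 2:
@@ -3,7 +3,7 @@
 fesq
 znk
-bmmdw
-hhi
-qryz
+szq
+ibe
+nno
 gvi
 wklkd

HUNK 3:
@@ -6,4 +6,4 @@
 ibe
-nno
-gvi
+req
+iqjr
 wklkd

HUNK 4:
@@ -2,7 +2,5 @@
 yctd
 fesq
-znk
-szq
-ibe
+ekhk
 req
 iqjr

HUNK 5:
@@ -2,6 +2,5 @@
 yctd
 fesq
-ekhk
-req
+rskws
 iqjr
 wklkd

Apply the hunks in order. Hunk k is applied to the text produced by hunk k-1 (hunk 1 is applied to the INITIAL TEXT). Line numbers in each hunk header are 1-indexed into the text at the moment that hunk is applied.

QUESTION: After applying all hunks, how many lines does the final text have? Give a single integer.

Answer: 6

Derivation:
Hunk 1: at line 4 remove [gjbk] add [bmmdw,hhi] -> 9 lines: aoa yctd fesq znk bmmdw hhi qryz gvi wklkd
Hunk 2: at line 3 remove [bmmdw,hhi,qryz] add [szq,ibe,nno] -> 9 lines: aoa yctd fesq znk szq ibe nno gvi wklkd
Hunk 3: at line 6 remove [nno,gvi] add [req,iqjr] -> 9 lines: aoa yctd fesq znk szq ibe req iqjr wklkd
Hunk 4: at line 2 remove [znk,szq,ibe] add [ekhk] -> 7 lines: aoa yctd fesq ekhk req iqjr wklkd
Hunk 5: at line 2 remove [ekhk,req] add [rskws] -> 6 lines: aoa yctd fesq rskws iqjr wklkd
Final line count: 6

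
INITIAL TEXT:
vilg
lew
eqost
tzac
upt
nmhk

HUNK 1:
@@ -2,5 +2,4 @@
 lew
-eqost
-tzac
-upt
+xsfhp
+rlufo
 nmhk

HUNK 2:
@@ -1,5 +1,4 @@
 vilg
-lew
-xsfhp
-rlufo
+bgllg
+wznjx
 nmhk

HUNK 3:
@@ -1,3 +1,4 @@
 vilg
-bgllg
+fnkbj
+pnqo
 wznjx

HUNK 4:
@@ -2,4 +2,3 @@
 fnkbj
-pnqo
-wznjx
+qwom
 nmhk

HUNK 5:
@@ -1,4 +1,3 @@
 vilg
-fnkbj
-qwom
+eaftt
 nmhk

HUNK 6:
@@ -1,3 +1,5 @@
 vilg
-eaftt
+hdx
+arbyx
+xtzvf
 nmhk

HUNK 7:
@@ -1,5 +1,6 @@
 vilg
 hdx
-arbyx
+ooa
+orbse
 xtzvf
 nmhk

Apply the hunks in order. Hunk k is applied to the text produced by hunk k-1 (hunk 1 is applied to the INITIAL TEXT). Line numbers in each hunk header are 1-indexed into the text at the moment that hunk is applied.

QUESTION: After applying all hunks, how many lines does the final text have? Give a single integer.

Hunk 1: at line 2 remove [eqost,tzac,upt] add [xsfhp,rlufo] -> 5 lines: vilg lew xsfhp rlufo nmhk
Hunk 2: at line 1 remove [lew,xsfhp,rlufo] add [bgllg,wznjx] -> 4 lines: vilg bgllg wznjx nmhk
Hunk 3: at line 1 remove [bgllg] add [fnkbj,pnqo] -> 5 lines: vilg fnkbj pnqo wznjx nmhk
Hunk 4: at line 2 remove [pnqo,wznjx] add [qwom] -> 4 lines: vilg fnkbj qwom nmhk
Hunk 5: at line 1 remove [fnkbj,qwom] add [eaftt] -> 3 lines: vilg eaftt nmhk
Hunk 6: at line 1 remove [eaftt] add [hdx,arbyx,xtzvf] -> 5 lines: vilg hdx arbyx xtzvf nmhk
Hunk 7: at line 1 remove [arbyx] add [ooa,orbse] -> 6 lines: vilg hdx ooa orbse xtzvf nmhk
Final line count: 6

Answer: 6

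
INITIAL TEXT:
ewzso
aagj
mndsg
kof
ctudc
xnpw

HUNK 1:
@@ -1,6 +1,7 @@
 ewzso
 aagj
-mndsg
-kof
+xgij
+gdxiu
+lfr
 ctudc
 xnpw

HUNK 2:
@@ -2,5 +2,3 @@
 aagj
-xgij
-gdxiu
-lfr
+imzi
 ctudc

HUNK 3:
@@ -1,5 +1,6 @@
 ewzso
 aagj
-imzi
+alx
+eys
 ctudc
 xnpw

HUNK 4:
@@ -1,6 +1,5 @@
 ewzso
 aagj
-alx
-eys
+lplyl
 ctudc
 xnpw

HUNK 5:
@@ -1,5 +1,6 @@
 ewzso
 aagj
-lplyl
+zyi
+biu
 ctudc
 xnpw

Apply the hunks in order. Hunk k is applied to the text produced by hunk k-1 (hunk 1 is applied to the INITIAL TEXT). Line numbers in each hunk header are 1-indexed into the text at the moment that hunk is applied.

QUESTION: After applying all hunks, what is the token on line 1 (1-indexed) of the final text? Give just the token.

Hunk 1: at line 1 remove [mndsg,kof] add [xgij,gdxiu,lfr] -> 7 lines: ewzso aagj xgij gdxiu lfr ctudc xnpw
Hunk 2: at line 2 remove [xgij,gdxiu,lfr] add [imzi] -> 5 lines: ewzso aagj imzi ctudc xnpw
Hunk 3: at line 1 remove [imzi] add [alx,eys] -> 6 lines: ewzso aagj alx eys ctudc xnpw
Hunk 4: at line 1 remove [alx,eys] add [lplyl] -> 5 lines: ewzso aagj lplyl ctudc xnpw
Hunk 5: at line 1 remove [lplyl] add [zyi,biu] -> 6 lines: ewzso aagj zyi biu ctudc xnpw
Final line 1: ewzso

Answer: ewzso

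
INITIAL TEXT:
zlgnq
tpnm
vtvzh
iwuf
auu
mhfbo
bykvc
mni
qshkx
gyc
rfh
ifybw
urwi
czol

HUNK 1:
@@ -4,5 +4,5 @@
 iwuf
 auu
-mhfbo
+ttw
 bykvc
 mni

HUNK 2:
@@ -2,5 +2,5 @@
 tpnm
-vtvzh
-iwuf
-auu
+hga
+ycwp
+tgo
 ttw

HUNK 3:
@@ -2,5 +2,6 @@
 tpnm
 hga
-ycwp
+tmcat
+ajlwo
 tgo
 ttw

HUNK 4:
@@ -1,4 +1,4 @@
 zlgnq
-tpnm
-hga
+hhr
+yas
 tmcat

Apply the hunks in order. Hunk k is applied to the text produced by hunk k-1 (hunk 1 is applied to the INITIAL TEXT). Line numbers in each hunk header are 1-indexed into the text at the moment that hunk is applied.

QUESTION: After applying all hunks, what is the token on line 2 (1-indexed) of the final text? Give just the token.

Answer: hhr

Derivation:
Hunk 1: at line 4 remove [mhfbo] add [ttw] -> 14 lines: zlgnq tpnm vtvzh iwuf auu ttw bykvc mni qshkx gyc rfh ifybw urwi czol
Hunk 2: at line 2 remove [vtvzh,iwuf,auu] add [hga,ycwp,tgo] -> 14 lines: zlgnq tpnm hga ycwp tgo ttw bykvc mni qshkx gyc rfh ifybw urwi czol
Hunk 3: at line 2 remove [ycwp] add [tmcat,ajlwo] -> 15 lines: zlgnq tpnm hga tmcat ajlwo tgo ttw bykvc mni qshkx gyc rfh ifybw urwi czol
Hunk 4: at line 1 remove [tpnm,hga] add [hhr,yas] -> 15 lines: zlgnq hhr yas tmcat ajlwo tgo ttw bykvc mni qshkx gyc rfh ifybw urwi czol
Final line 2: hhr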